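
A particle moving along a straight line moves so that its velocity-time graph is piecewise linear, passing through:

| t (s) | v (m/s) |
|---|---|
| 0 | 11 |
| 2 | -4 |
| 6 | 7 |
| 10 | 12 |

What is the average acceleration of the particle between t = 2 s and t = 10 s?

Average acceleration = Δv/Δt = (12 − -4)/(10 − 2) = 2 m/s².

2 m/s²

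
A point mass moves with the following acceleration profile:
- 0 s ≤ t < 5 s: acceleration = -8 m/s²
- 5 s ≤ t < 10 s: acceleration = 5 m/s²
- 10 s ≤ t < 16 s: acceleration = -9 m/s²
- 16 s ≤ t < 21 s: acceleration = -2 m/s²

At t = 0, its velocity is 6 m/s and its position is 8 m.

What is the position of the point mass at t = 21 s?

-725.5 m

On each constant-a segment, Δv = aΔt and Δx = v₀Δt + ½aΔt²; chain segment to segment.
0–5 s: v starts 6 m/s; Δx = 6·5 + ½·-8·5² = -70 m; v ends -34 m/s.
5–10 s: v starts -34 m/s; Δx = -34·5 + ½·5·5² = -107.5 m; v ends -9 m/s.
10–16 s: v starts -9 m/s; Δx = -9·6 + ½·-9·6² = -216 m; v ends -63 m/s.
16–21 s: v starts -63 m/s; Δx = -63·5 + ½·-2·5² = -340 m; v ends -73 m/s.
x(21) = 8 + Σ Δx = -725.5 m.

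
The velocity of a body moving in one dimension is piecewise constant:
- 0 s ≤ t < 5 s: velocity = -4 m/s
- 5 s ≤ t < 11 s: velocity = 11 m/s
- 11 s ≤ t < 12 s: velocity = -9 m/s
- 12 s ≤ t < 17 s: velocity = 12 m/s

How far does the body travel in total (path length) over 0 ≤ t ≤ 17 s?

Distance (not displacement) is the total path length: add the absolute areas under v-t.
0–5 s: |-4| × 5 = 20 m
5–11 s: |11| × 6 = 66 m
11–12 s: |-9| × 1 = 9 m
12–17 s: |12| × 5 = 60 m
Total distance = 155 m

155 m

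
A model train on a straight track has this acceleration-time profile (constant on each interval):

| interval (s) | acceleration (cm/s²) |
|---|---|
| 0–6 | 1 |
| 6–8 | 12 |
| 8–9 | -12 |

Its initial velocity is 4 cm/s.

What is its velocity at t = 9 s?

22 cm/s

Δv equals the area under the a-t graph; then v = v₀ + Δv.
0–6 s: 1 × 6 = 6 cm/s
6–8 s: 12 × 2 = 24 cm/s
8–9 s: -12 × 1 = -12 cm/s
Δv = 18 cm/s, so v(9) = 4 + (18) = 22 cm/s.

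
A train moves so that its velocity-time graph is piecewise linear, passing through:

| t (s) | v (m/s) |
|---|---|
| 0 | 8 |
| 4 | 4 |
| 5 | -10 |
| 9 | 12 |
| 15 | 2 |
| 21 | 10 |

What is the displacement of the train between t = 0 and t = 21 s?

103 m

Displacement is the signed area under the v-t curve.
0–4 s: ½(8 + 4)(4) = 24 m
4–5 s: ½(4 + -10)(1) = -3 m
5–9 s: ½(-10 + 12)(4) = 4 m
9–15 s: ½(12 + 2)(6) = 42 m
15–21 s: ½(2 + 10)(6) = 36 m
Net displacement = 103 m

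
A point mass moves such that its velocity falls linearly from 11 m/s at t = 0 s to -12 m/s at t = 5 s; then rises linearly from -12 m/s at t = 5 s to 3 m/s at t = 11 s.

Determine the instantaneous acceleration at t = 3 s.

-4.6 m/s²

Acceleration is the slope of the v-t graph on 0–5 s: (-12 − 11)/(5 − 0) = -4.6 m/s².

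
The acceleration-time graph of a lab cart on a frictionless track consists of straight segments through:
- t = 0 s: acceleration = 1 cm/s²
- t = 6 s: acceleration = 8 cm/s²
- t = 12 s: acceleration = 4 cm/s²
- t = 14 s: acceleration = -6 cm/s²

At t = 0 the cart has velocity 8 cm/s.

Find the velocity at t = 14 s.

69 cm/s

Δv equals the area under the a-t graph; then v = v₀ + Δv.
0–6 s: ½(1 + 8)(6) = 27 cm/s
6–12 s: ½(8 + 4)(6) = 36 cm/s
12–14 s: ½(4 + -6)(2) = -2 cm/s
Δv = 61 cm/s, so v(14) = 8 + (61) = 69 cm/s.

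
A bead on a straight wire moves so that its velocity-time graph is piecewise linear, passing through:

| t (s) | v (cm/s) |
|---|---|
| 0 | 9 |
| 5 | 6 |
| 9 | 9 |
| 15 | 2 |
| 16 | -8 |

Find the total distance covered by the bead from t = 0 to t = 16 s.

103.9 cm

Total distance travelled is ∫|v| dt — sum the magnitudes of each area piece.
0–5 s: |½(9 + 6)(5)| = 37.5 cm
5–9 s: |½(6 + 9)(4)| = 30 cm
9–15 s: |½(9 + 2)(6)| = 33 cm
15–16 s: v = 0 at t = 15.2 s; triangle areas 0.2 + 3.2 = 3.4 cm
Total distance = 103.9 cm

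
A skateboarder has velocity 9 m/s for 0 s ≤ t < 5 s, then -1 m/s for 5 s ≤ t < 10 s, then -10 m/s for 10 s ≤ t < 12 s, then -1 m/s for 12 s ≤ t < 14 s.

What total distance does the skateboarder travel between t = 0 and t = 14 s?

Distance (not displacement) is the total path length: add the absolute areas under v-t.
0–5 s: |9| × 5 = 45 m
5–10 s: |-1| × 5 = 5 m
10–12 s: |-10| × 2 = 20 m
12–14 s: |-1| × 2 = 2 m
Total distance = 72 m

72 m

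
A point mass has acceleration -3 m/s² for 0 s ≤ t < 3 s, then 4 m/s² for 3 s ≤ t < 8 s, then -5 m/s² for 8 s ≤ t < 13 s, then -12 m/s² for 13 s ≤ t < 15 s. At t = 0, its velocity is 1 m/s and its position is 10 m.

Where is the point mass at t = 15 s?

-43 m

On each constant-a segment, Δv = aΔt and Δx = v₀Δt + ½aΔt²; chain segment to segment.
0–3 s: v starts 1 m/s; Δx = 1·3 + ½·-3·3² = -10.5 m; v ends -8 m/s.
3–8 s: v starts -8 m/s; Δx = -8·5 + ½·4·5² = 10 m; v ends 12 m/s.
8–13 s: v starts 12 m/s; Δx = 12·5 + ½·-5·5² = -2.5 m; v ends -13 m/s.
13–15 s: v starts -13 m/s; Δx = -13·2 + ½·-12·2² = -50 m; v ends -37 m/s.
x(15) = 10 + Σ Δx = -43 m.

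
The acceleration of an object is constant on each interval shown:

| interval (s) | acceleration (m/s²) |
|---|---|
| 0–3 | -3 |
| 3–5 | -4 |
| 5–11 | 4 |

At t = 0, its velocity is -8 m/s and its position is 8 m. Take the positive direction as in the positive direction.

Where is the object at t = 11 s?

-149.5 m

On each constant-a segment, Δv = aΔt and Δx = v₀Δt + ½aΔt²; chain segment to segment.
0–3 s: v starts -8 m/s; Δx = -8·3 + ½·-3·3² = -37.5 m; v ends -17 m/s.
3–5 s: v starts -17 m/s; Δx = -17·2 + ½·-4·2² = -42 m; v ends -25 m/s.
5–11 s: v starts -25 m/s; Δx = -25·6 + ½·4·6² = -78 m; v ends -1 m/s.
x(11) = 8 + Σ Δx = -149.5 m.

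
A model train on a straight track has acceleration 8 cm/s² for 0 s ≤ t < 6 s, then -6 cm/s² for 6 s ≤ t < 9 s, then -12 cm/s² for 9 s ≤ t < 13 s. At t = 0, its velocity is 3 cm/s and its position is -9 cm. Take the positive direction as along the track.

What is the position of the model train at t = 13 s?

On each constant-a segment, Δv = aΔt and Δx = v₀Δt + ½aΔt²; chain segment to segment.
0–6 s: v starts 3 cm/s; Δx = 3·6 + ½·8·6² = 162 cm; v ends 51 cm/s.
6–9 s: v starts 51 cm/s; Δx = 51·3 + ½·-6·3² = 126 cm; v ends 33 cm/s.
9–13 s: v starts 33 cm/s; Δx = 33·4 + ½·-12·4² = 36 cm; v ends -15 cm/s.
x(13) = -9 + Σ Δx = 315 cm.

315 cm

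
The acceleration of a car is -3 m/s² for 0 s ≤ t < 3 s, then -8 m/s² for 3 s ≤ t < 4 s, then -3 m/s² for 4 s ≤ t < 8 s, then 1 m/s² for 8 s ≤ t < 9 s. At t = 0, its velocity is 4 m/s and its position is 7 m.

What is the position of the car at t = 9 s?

-104 m

On each constant-a segment, Δv = aΔt and Δx = v₀Δt + ½aΔt²; chain segment to segment.
0–3 s: v starts 4 m/s; Δx = 4·3 + ½·-3·3² = -1.5 m; v ends -5 m/s.
3–4 s: v starts -5 m/s; Δx = -5·1 + ½·-8·1² = -9 m; v ends -13 m/s.
4–8 s: v starts -13 m/s; Δx = -13·4 + ½·-3·4² = -76 m; v ends -25 m/s.
8–9 s: v starts -25 m/s; Δx = -25·1 + ½·1·1² = -24.5 m; v ends -24 m/s.
x(9) = 7 + Σ Δx = -104 m.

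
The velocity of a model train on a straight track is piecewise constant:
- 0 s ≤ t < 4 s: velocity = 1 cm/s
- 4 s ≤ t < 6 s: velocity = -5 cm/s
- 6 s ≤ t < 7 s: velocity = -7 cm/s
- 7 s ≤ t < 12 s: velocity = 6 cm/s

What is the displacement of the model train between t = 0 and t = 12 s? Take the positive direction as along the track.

Net displacement equals the area under the velocity-time graph (areas below the axis count negative).
0–4 s: 1 × 4 = 4 cm
4–6 s: -5 × 2 = -10 cm
6–7 s: -7 × 1 = -7 cm
7–12 s: 6 × 5 = 30 cm
Net displacement = 17 cm

17 cm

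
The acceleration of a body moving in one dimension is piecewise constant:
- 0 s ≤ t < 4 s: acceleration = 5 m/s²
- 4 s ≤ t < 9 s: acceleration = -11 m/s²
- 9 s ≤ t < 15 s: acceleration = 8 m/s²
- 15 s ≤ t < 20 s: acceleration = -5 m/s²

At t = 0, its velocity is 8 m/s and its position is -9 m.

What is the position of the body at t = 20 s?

On each constant-a segment, Δv = aΔt and Δx = v₀Δt + ½aΔt²; chain segment to segment.
0–4 s: v starts 8 m/s; Δx = 8·4 + ½·5·4² = 72 m; v ends 28 m/s.
4–9 s: v starts 28 m/s; Δx = 28·5 + ½·-11·5² = 2.5 m; v ends -27 m/s.
9–15 s: v starts -27 m/s; Δx = -27·6 + ½·8·6² = -18 m; v ends 21 m/s.
15–20 s: v starts 21 m/s; Δx = 21·5 + ½·-5·5² = 42.5 m; v ends -4 m/s.
x(20) = -9 + Σ Δx = 90 m.

90 m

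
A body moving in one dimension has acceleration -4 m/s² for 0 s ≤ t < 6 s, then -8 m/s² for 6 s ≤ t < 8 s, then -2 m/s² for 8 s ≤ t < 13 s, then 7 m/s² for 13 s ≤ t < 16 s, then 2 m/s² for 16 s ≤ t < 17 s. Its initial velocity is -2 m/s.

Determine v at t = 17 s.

-29 m/s

Δv equals the area under the a-t graph; then v = v₀ + Δv.
0–6 s: -4 × 6 = -24 m/s
6–8 s: -8 × 2 = -16 m/s
8–13 s: -2 × 5 = -10 m/s
13–16 s: 7 × 3 = 21 m/s
16–17 s: 2 × 1 = 2 m/s
Δv = -27 m/s, so v(17) = -2 + (-27) = -29 m/s.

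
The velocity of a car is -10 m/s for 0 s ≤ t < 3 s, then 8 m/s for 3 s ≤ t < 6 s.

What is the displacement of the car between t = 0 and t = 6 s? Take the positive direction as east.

-6 m

Net displacement equals the area under the velocity-time graph (areas below the axis count negative).
0–3 s: -10 × 3 = -30 m
3–6 s: 8 × 3 = 24 m
Net displacement = -6 m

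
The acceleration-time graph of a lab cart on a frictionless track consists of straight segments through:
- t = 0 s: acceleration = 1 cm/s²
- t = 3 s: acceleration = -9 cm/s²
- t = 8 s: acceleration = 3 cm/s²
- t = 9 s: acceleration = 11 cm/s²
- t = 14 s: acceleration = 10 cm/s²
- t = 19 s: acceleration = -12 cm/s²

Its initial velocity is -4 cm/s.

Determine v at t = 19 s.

23.5 cm/s

Δv equals the area under the a-t graph; then v = v₀ + Δv.
0–3 s: ½(1 + -9)(3) = -12 cm/s
3–8 s: ½(-9 + 3)(5) = -15 cm/s
8–9 s: ½(3 + 11)(1) = 7 cm/s
9–14 s: ½(11 + 10)(5) = 52.5 cm/s
14–19 s: ½(10 + -12)(5) = -5 cm/s
Δv = 27.5 cm/s, so v(19) = -4 + (27.5) = 23.5 cm/s.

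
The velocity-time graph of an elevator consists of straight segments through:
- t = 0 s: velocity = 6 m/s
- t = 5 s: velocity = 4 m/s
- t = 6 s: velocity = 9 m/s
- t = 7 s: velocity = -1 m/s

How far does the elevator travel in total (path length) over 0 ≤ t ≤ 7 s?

35.6 m

Distance (not displacement) is the total path length: add the absolute areas under v-t.
0–5 s: |½(6 + 4)(5)| = 25 m
5–6 s: |½(4 + 9)(1)| = 6.5 m
6–7 s: v = 0 at t = 6.9 s; triangle areas 4.05 + 0.05 = 4.1 m
Total distance = 35.6 m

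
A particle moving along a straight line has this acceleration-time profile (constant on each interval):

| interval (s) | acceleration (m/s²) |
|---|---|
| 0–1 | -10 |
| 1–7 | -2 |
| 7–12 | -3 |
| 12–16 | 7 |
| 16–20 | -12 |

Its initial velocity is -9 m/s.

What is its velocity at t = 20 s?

-66 m/s

Δv equals the area under the a-t graph; then v = v₀ + Δv.
0–1 s: -10 × 1 = -10 m/s
1–7 s: -2 × 6 = -12 m/s
7–12 s: -3 × 5 = -15 m/s
12–16 s: 7 × 4 = 28 m/s
16–20 s: -12 × 4 = -48 m/s
Δv = -57 m/s, so v(20) = -9 + (-57) = -66 m/s.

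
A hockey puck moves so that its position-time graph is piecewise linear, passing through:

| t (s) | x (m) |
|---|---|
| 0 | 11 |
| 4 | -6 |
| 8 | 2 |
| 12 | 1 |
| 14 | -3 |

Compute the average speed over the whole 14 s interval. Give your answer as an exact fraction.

15/7 m/s

Average speed = (total path length)/(elapsed time); on a piecewise-linear x-t graph the path length is Σ|Δx|.
0–4 s: |Δx| = |-6 − 11| = 17 m
4–8 s: |Δx| = |2 − -6| = 8 m
8–12 s: |Δx| = |1 − 2| = 1 m
12–14 s: |Δx| = |-3 − 1| = 4 m
Total path = 30 m; average speed = 30/14 = 15/7 m/s.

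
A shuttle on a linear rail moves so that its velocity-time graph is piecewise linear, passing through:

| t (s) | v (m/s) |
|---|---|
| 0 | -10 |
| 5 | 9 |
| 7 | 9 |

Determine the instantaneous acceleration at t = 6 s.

Acceleration is the slope of the v-t graph on 5–7 s: (9 − 9)/(7 − 5) = 0 m/s².

0 m/s²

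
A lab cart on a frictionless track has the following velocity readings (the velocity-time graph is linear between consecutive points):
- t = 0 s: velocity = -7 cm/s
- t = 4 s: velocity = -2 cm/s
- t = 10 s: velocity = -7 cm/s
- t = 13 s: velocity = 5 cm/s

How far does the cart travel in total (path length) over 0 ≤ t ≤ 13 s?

Distance (not displacement) is the total path length: add the absolute areas under v-t.
0–4 s: |½(-7 + -2)(4)| = 18 cm
4–10 s: |½(-2 + -7)(6)| = 27 cm
10–13 s: v = 0 at t = 11.75 s; triangle areas 6.125 + 3.125 = 9.25 cm
Total distance = 54.25 cm

54.25 cm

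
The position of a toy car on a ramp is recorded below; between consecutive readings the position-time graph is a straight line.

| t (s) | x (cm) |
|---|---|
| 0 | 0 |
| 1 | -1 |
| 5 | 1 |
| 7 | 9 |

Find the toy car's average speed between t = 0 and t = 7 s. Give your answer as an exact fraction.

Average speed = (total path length)/(elapsed time); on a piecewise-linear x-t graph the path length is Σ|Δx|.
0–1 s: |Δx| = |-1 − 0| = 1 cm
1–5 s: |Δx| = |1 − -1| = 2 cm
5–7 s: |Δx| = |9 − 1| = 8 cm
Total path = 11 cm; average speed = 11/7 = 11/7 cm/s.

11/7 cm/s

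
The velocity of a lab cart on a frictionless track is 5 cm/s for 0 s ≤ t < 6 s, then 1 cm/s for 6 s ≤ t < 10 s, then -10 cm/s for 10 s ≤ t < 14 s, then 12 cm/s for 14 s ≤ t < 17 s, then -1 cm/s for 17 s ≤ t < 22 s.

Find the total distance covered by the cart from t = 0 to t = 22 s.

Distance (not displacement) is the total path length: add the absolute areas under v-t.
0–6 s: |5| × 6 = 30 cm
6–10 s: |1| × 4 = 4 cm
10–14 s: |-10| × 4 = 40 cm
14–17 s: |12| × 3 = 36 cm
17–22 s: |-1| × 5 = 5 cm
Total distance = 115 cm

115 cm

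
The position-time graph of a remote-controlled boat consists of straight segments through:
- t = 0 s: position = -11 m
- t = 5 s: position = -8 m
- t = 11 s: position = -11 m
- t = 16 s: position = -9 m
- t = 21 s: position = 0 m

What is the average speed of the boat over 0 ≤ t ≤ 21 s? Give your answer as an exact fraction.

Average speed = (total path length)/(elapsed time); on a piecewise-linear x-t graph the path length is Σ|Δx|.
0–5 s: |Δx| = |-8 − -11| = 3 m
5–11 s: |Δx| = |-11 − -8| = 3 m
11–16 s: |Δx| = |-9 − -11| = 2 m
16–21 s: |Δx| = |0 − -9| = 9 m
Total path = 17 m; average speed = 17/21 = 17/21 m/s.

17/21 m/s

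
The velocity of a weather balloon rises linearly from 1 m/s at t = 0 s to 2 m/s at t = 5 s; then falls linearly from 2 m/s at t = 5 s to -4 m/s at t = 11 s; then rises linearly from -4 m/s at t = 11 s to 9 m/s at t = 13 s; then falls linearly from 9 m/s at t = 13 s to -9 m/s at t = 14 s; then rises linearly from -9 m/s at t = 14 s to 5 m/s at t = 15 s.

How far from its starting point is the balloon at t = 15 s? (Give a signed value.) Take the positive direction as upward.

Displacement is the signed area under the v-t curve.
0–5 s: ½(1 + 2)(5) = 7.5 m
5–11 s: ½(2 + -4)(6) = -6 m
11–13 s: ½(-4 + 9)(2) = 5 m
13–14 s: ½(9 + -9)(1) = 0 m
14–15 s: ½(-9 + 5)(1) = -2 m
Net displacement = 4.5 m

4.5 m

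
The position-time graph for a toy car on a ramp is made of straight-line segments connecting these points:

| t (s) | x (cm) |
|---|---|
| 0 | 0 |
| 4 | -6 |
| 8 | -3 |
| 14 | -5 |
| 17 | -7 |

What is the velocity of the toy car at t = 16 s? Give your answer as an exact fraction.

-2/3 cm/s

Velocity is the slope of the x-t graph on 14–17 s: (-7 − -5)/(17 − 14) = -2/3 cm/s.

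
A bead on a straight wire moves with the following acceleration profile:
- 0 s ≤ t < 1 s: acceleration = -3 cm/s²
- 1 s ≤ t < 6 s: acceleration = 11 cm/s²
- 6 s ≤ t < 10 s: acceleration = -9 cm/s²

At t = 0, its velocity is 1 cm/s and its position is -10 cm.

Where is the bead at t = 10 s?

257 cm

On each constant-a segment, Δv = aΔt and Δx = v₀Δt + ½aΔt²; chain segment to segment.
0–1 s: v starts 1 cm/s; Δx = 1·1 + ½·-3·1² = -0.5 cm; v ends -2 cm/s.
1–6 s: v starts -2 cm/s; Δx = -2·5 + ½·11·5² = 127.5 cm; v ends 53 cm/s.
6–10 s: v starts 53 cm/s; Δx = 53·4 + ½·-9·4² = 140 cm; v ends 17 cm/s.
x(10) = -10 + Σ Δx = 257 cm.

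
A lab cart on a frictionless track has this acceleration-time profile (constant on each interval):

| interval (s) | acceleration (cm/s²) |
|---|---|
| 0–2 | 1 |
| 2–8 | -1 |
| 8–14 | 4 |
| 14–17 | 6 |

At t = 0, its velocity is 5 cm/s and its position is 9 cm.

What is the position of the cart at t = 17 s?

225 cm

On each constant-a segment, Δv = aΔt and Δx = v₀Δt + ½aΔt²; chain segment to segment.
0–2 s: v starts 5 cm/s; Δx = 5·2 + ½·1·2² = 12 cm; v ends 7 cm/s.
2–8 s: v starts 7 cm/s; Δx = 7·6 + ½·-1·6² = 24 cm; v ends 1 cm/s.
8–14 s: v starts 1 cm/s; Δx = 1·6 + ½·4·6² = 78 cm; v ends 25 cm/s.
14–17 s: v starts 25 cm/s; Δx = 25·3 + ½·6·3² = 102 cm; v ends 43 cm/s.
x(17) = 9 + Σ Δx = 225 cm.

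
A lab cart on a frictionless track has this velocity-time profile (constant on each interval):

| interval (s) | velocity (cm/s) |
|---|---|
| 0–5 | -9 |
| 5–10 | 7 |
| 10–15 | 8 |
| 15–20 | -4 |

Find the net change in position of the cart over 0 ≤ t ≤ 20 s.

10 cm

Displacement is the signed area under the v-t curve.
0–5 s: -9 × 5 = -45 cm
5–10 s: 7 × 5 = 35 cm
10–15 s: 8 × 5 = 40 cm
15–20 s: -4 × 5 = -20 cm
Net displacement = 10 cm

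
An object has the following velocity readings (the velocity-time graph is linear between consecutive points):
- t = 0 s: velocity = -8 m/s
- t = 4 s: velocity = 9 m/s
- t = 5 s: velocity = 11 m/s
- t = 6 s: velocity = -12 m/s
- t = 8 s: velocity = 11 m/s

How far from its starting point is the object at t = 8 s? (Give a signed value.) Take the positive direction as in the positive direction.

Displacement is the signed area under the v-t curve.
0–4 s: ½(-8 + 9)(4) = 2 m
4–5 s: ½(9 + 11)(1) = 10 m
5–6 s: ½(11 + -12)(1) = -0.5 m
6–8 s: ½(-12 + 11)(2) = -1 m
Net displacement = 10.5 m

10.5 m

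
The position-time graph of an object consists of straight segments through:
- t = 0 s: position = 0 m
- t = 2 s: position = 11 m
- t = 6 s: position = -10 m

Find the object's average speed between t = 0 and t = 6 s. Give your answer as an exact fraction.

16/3 m/s

Average speed = (total path length)/(elapsed time); on a piecewise-linear x-t graph the path length is Σ|Δx|.
0–2 s: |Δx| = |11 − 0| = 11 m
2–6 s: |Δx| = |-10 − 11| = 21 m
Total path = 32 m; average speed = 32/6 = 16/3 m/s.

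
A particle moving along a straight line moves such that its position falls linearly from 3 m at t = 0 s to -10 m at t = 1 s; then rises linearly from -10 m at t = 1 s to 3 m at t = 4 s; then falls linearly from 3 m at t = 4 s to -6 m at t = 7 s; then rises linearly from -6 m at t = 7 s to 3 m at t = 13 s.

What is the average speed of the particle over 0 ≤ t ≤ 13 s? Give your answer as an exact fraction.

Average speed = (total path length)/(elapsed time); on a piecewise-linear x-t graph the path length is Σ|Δx|.
0–1 s: |Δx| = |-10 − 3| = 13 m
1–4 s: |Δx| = |3 − -10| = 13 m
4–7 s: |Δx| = |-6 − 3| = 9 m
7–13 s: |Δx| = |3 − -6| = 9 m
Total path = 44 m; average speed = 44/13 = 44/13 m/s.

44/13 m/s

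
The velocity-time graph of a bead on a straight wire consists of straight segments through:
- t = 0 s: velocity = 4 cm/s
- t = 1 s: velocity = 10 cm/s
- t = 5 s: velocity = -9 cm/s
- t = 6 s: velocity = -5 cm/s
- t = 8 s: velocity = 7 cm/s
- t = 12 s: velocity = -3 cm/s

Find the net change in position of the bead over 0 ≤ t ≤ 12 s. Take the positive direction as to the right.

12 cm

Displacement is the signed area under the v-t curve.
0–1 s: ½(4 + 10)(1) = 7 cm
1–5 s: ½(10 + -9)(4) = 2 cm
5–6 s: ½(-9 + -5)(1) = -7 cm
6–8 s: ½(-5 + 7)(2) = 2 cm
8–12 s: ½(7 + -3)(4) = 8 cm
Net displacement = 12 cm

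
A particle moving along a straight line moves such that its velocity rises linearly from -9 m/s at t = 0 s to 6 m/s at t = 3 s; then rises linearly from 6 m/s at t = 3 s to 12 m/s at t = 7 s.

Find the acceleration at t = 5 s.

Acceleration is the slope of the v-t graph on 3–7 s: (12 − 6)/(7 − 3) = 1.5 m/s².

1.5 m/s²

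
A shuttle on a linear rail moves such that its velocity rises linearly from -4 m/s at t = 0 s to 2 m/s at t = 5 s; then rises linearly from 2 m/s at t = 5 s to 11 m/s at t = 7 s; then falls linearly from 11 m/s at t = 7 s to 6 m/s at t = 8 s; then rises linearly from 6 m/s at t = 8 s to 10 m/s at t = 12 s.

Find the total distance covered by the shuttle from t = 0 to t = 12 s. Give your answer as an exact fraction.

Distance (not displacement) is the total path length: add the absolute areas under v-t.
0–5 s: v = 0 at t = 10/3 s; triangle areas 20/3 + 5/3 = 25/3 m
5–7 s: |½(2 + 11)(2)| = 13 m
7–8 s: |½(11 + 6)(1)| = 8.5 m
8–12 s: |½(6 + 10)(4)| = 32 m
Total distance = 371/6 m

371/6 m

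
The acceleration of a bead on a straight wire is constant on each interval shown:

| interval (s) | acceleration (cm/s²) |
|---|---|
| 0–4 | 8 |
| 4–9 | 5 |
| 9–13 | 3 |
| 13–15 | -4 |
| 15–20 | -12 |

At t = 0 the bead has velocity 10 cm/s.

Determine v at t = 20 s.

11 cm/s

Δv equals the area under the a-t graph; then v = v₀ + Δv.
0–4 s: 8 × 4 = 32 cm/s
4–9 s: 5 × 5 = 25 cm/s
9–13 s: 3 × 4 = 12 cm/s
13–15 s: -4 × 2 = -8 cm/s
15–20 s: -12 × 5 = -60 cm/s
Δv = 1 cm/s, so v(20) = 10 + (1) = 11 cm/s.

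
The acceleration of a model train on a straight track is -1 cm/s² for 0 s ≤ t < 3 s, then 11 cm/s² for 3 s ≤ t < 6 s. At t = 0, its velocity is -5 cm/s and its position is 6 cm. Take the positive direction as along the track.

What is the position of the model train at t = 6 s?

12 cm

On each constant-a segment, Δv = aΔt and Δx = v₀Δt + ½aΔt²; chain segment to segment.
0–3 s: v starts -5 cm/s; Δx = -5·3 + ½·-1·3² = -19.5 cm; v ends -8 cm/s.
3–6 s: v starts -8 cm/s; Δx = -8·3 + ½·11·3² = 25.5 cm; v ends 25 cm/s.
x(6) = 6 + Σ Δx = 12 cm.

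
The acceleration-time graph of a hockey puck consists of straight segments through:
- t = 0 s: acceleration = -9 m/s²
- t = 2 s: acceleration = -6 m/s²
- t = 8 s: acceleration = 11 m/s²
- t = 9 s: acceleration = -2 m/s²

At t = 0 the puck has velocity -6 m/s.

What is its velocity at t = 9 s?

-1.5 m/s

Δv equals the area under the a-t graph; then v = v₀ + Δv.
0–2 s: ½(-9 + -6)(2) = -15 m/s
2–8 s: ½(-6 + 11)(6) = 15 m/s
8–9 s: ½(11 + -2)(1) = 4.5 m/s
Δv = 4.5 m/s, so v(9) = -6 + (4.5) = -1.5 m/s.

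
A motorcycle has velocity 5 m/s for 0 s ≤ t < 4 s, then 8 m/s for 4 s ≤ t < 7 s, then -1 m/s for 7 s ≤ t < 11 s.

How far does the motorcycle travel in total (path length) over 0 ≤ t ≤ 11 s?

48 m

Distance (not displacement) is the total path length: add the absolute areas under v-t.
0–4 s: |5| × 4 = 20 m
4–7 s: |8| × 3 = 24 m
7–11 s: |-1| × 4 = 4 m
Total distance = 48 m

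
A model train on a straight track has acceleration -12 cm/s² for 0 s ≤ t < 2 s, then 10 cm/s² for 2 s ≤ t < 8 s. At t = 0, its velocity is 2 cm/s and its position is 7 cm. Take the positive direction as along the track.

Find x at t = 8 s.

35 cm

On each constant-a segment, Δv = aΔt and Δx = v₀Δt + ½aΔt²; chain segment to segment.
0–2 s: v starts 2 cm/s; Δx = 2·2 + ½·-12·2² = -20 cm; v ends -22 cm/s.
2–8 s: v starts -22 cm/s; Δx = -22·6 + ½·10·6² = 48 cm; v ends 38 cm/s.
x(8) = 7 + Σ Δx = 35 cm.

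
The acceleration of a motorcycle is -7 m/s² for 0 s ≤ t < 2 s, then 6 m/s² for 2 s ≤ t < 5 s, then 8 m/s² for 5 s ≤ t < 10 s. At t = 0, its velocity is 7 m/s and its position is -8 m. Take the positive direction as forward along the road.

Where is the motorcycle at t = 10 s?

153 m

On each constant-a segment, Δv = aΔt and Δx = v₀Δt + ½aΔt²; chain segment to segment.
0–2 s: v starts 7 m/s; Δx = 7·2 + ½·-7·2² = 0 m; v ends -7 m/s.
2–5 s: v starts -7 m/s; Δx = -7·3 + ½·6·3² = 6 m; v ends 11 m/s.
5–10 s: v starts 11 m/s; Δx = 11·5 + ½·8·5² = 155 m; v ends 51 m/s.
x(10) = -8 + Σ Δx = 153 m.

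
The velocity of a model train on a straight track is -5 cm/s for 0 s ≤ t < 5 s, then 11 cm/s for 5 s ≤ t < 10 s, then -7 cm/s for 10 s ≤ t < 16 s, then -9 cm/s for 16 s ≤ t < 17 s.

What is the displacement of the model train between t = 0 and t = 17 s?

-21 cm

Displacement is the signed area under the v-t curve.
0–5 s: -5 × 5 = -25 cm
5–10 s: 11 × 5 = 55 cm
10–16 s: -7 × 6 = -42 cm
16–17 s: -9 × 1 = -9 cm
Net displacement = -21 cm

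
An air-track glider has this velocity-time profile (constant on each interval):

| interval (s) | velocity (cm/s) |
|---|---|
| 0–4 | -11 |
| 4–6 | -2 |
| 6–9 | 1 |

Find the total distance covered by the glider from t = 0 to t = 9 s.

Total distance travelled is ∫|v| dt — sum the magnitudes of each area piece.
0–4 s: |-11| × 4 = 44 cm
4–6 s: |-2| × 2 = 4 cm
6–9 s: |1| × 3 = 3 cm
Total distance = 51 cm

51 cm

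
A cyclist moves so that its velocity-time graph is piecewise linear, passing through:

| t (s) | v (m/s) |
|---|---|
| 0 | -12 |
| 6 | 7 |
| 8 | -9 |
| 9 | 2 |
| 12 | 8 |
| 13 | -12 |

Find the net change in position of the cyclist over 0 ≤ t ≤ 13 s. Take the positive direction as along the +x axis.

Displacement is the signed area under the v-t curve.
0–6 s: ½(-12 + 7)(6) = -15 m
6–8 s: ½(7 + -9)(2) = -2 m
8–9 s: ½(-9 + 2)(1) = -3.5 m
9–12 s: ½(2 + 8)(3) = 15 m
12–13 s: ½(8 + -12)(1) = -2 m
Net displacement = -7.5 m

-7.5 m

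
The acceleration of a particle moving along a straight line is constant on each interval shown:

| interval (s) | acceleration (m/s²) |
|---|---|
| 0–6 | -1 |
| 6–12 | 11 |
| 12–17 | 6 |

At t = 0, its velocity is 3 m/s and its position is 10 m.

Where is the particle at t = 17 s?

On each constant-a segment, Δv = aΔt and Δx = v₀Δt + ½aΔt²; chain segment to segment.
0–6 s: v starts 3 m/s; Δx = 3·6 + ½·-1·6² = 0 m; v ends -3 m/s.
6–12 s: v starts -3 m/s; Δx = -3·6 + ½·11·6² = 180 m; v ends 63 m/s.
12–17 s: v starts 63 m/s; Δx = 63·5 + ½·6·5² = 390 m; v ends 93 m/s.
x(17) = 10 + Σ Δx = 580 m.

580 m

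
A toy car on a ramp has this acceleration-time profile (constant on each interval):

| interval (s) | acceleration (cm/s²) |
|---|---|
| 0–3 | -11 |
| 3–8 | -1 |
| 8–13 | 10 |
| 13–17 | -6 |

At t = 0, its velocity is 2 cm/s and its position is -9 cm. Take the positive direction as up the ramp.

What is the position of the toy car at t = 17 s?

On each constant-a segment, Δv = aΔt and Δx = v₀Δt + ½aΔt²; chain segment to segment.
0–3 s: v starts 2 cm/s; Δx = 2·3 + ½·-11·3² = -43.5 cm; v ends -31 cm/s.
3–8 s: v starts -31 cm/s; Δx = -31·5 + ½·-1·5² = -167.5 cm; v ends -36 cm/s.
8–13 s: v starts -36 cm/s; Δx = -36·5 + ½·10·5² = -55 cm; v ends 14 cm/s.
13–17 s: v starts 14 cm/s; Δx = 14·4 + ½·-6·4² = 8 cm; v ends -10 cm/s.
x(17) = -9 + Σ Δx = -267 cm.

-267 cm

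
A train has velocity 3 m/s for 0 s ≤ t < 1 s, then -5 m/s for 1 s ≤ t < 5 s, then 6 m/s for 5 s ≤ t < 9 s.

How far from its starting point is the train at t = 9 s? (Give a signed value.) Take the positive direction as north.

Net displacement equals the area under the velocity-time graph (areas below the axis count negative).
0–1 s: 3 × 1 = 3 m
1–5 s: -5 × 4 = -20 m
5–9 s: 6 × 4 = 24 m
Net displacement = 7 m

7 m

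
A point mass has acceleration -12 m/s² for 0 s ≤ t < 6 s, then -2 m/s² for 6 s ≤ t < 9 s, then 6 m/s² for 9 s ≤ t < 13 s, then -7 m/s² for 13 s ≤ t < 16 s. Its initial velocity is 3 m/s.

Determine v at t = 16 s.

-72 m/s

Δv equals the area under the a-t graph; then v = v₀ + Δv.
0–6 s: -12 × 6 = -72 m/s
6–9 s: -2 × 3 = -6 m/s
9–13 s: 6 × 4 = 24 m/s
13–16 s: -7 × 3 = -21 m/s
Δv = -75 m/s, so v(16) = 3 + (-75) = -72 m/s.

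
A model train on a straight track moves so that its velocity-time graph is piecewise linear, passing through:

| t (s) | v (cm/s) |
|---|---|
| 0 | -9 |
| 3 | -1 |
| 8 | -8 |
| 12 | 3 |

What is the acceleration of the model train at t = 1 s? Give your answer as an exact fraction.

8/3 cm/s²

Acceleration is the slope of the v-t graph on 0–3 s: (-1 − -9)/(3 − 0) = 8/3 cm/s².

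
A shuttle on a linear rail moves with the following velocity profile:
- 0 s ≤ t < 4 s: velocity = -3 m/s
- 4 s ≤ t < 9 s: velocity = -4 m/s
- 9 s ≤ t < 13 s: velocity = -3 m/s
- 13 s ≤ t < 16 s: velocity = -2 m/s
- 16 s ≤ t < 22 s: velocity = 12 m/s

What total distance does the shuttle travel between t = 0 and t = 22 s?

Total distance travelled is ∫|v| dt — sum the magnitudes of each area piece.
0–4 s: |-3| × 4 = 12 m
4–9 s: |-4| × 5 = 20 m
9–13 s: |-3| × 4 = 12 m
13–16 s: |-2| × 3 = 6 m
16–22 s: |12| × 6 = 72 m
Total distance = 122 m

122 m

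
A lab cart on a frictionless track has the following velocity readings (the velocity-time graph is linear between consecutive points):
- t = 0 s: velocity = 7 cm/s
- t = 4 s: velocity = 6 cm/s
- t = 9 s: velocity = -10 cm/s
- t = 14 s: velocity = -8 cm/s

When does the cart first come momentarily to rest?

v changes sign on 4–9 s (from 6 to -10); the graph is linear there, so v = 0 at t = 4 + (-6)·(9 − 4)/(-10 − 6) = 5.875 s.

t = 5.875 s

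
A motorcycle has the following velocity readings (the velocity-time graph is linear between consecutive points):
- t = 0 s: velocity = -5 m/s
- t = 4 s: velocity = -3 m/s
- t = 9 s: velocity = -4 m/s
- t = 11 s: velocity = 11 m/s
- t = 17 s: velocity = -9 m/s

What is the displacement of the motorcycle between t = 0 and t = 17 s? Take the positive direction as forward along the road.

Displacement is the signed area under the v-t curve.
0–4 s: ½(-5 + -3)(4) = -16 m
4–9 s: ½(-3 + -4)(5) = -17.5 m
9–11 s: ½(-4 + 11)(2) = 7 m
11–17 s: ½(11 + -9)(6) = 6 m
Net displacement = -20.5 m

-20.5 m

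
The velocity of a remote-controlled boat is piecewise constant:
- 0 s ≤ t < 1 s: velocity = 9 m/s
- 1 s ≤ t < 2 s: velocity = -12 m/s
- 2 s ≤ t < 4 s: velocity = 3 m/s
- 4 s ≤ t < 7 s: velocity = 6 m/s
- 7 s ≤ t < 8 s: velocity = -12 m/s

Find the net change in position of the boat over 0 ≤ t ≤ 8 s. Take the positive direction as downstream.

9 m

Net displacement equals the area under the velocity-time graph (areas below the axis count negative).
0–1 s: 9 × 1 = 9 m
1–2 s: -12 × 1 = -12 m
2–4 s: 3 × 2 = 6 m
4–7 s: 6 × 3 = 18 m
7–8 s: -12 × 1 = -12 m
Net displacement = 9 m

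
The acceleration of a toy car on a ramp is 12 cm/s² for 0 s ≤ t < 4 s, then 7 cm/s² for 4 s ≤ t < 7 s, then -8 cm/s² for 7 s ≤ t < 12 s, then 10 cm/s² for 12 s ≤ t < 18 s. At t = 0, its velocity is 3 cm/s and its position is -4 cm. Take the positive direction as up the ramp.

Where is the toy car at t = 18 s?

On each constant-a segment, Δv = aΔt and Δx = v₀Δt + ½aΔt²; chain segment to segment.
0–4 s: v starts 3 cm/s; Δx = 3·4 + ½·12·4² = 108 cm; v ends 51 cm/s.
4–7 s: v starts 51 cm/s; Δx = 51·3 + ½·7·3² = 184.5 cm; v ends 72 cm/s.
7–12 s: v starts 72 cm/s; Δx = 72·5 + ½·-8·5² = 260 cm; v ends 32 cm/s.
12–18 s: v starts 32 cm/s; Δx = 32·6 + ½·10·6² = 372 cm; v ends 92 cm/s.
x(18) = -4 + Σ Δx = 920.5 cm.

920.5 cm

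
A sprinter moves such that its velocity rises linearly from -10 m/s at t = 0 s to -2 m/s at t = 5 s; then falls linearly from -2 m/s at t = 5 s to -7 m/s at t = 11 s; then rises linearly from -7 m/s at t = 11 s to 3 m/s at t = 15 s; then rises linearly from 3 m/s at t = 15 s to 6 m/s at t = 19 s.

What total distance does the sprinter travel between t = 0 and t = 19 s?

Total distance travelled is ∫|v| dt — sum the magnitudes of each area piece.
0–5 s: |½(-10 + -2)(5)| = 30 m
5–11 s: |½(-2 + -7)(6)| = 27 m
11–15 s: v = 0 at t = 13.8 s; triangle areas 9.8 + 1.8 = 11.6 m
15–19 s: |½(3 + 6)(4)| = 18 m
Total distance = 86.6 m

86.6 m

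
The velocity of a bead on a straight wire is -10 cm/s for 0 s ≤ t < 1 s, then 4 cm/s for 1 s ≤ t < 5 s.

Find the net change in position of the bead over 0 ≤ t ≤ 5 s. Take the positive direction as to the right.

6 cm

Net displacement equals the area under the velocity-time graph (areas below the axis count negative).
0–1 s: -10 × 1 = -10 cm
1–5 s: 4 × 4 = 16 cm
Net displacement = 6 cm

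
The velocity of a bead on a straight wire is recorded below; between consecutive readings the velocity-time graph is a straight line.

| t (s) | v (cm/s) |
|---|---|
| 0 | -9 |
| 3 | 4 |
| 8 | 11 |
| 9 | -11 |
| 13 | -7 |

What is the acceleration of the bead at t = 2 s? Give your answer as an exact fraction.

13/3 cm/s²

Acceleration is the slope of the v-t graph on 0–3 s: (4 − -9)/(3 − 0) = 13/3 cm/s².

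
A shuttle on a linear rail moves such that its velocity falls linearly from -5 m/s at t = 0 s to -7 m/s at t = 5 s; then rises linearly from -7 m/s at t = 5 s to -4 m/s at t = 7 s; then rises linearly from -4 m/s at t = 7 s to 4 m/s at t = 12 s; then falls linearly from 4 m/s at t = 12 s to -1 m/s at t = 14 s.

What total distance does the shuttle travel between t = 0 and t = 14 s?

54.4 m

Total distance travelled is ∫|v| dt — sum the magnitudes of each area piece.
0–5 s: |½(-5 + -7)(5)| = 30 m
5–7 s: |½(-7 + -4)(2)| = 11 m
7–12 s: v = 0 at t = 9.5 s; triangle areas 5 + 5 = 10 m
12–14 s: v = 0 at t = 13.6 s; triangle areas 3.2 + 0.2 = 3.4 m
Total distance = 54.4 m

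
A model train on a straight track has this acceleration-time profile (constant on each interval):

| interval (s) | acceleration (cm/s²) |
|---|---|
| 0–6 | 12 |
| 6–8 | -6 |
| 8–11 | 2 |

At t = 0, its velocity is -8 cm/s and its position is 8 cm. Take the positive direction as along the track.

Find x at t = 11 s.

457 cm

On each constant-a segment, Δv = aΔt and Δx = v₀Δt + ½aΔt²; chain segment to segment.
0–6 s: v starts -8 cm/s; Δx = -8·6 + ½·12·6² = 168 cm; v ends 64 cm/s.
6–8 s: v starts 64 cm/s; Δx = 64·2 + ½·-6·2² = 116 cm; v ends 52 cm/s.
8–11 s: v starts 52 cm/s; Δx = 52·3 + ½·2·3² = 165 cm; v ends 58 cm/s.
x(11) = 8 + Σ Δx = 457 cm.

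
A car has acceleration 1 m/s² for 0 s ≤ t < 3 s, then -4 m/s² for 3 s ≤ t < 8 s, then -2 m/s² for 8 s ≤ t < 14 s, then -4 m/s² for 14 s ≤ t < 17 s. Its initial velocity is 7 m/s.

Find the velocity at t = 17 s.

Δv equals the area under the a-t graph; then v = v₀ + Δv.
0–3 s: 1 × 3 = 3 m/s
3–8 s: -4 × 5 = -20 m/s
8–14 s: -2 × 6 = -12 m/s
14–17 s: -4 × 3 = -12 m/s
Δv = -41 m/s, so v(17) = 7 + (-41) = -34 m/s.

-34 m/s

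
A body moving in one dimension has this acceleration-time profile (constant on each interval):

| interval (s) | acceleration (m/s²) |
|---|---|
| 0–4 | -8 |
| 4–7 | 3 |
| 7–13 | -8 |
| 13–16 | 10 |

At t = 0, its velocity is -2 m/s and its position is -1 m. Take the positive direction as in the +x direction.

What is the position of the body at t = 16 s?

-629.5 m

On each constant-a segment, Δv = aΔt and Δx = v₀Δt + ½aΔt²; chain segment to segment.
0–4 s: v starts -2 m/s; Δx = -2·4 + ½·-8·4² = -72 m; v ends -34 m/s.
4–7 s: v starts -34 m/s; Δx = -34·3 + ½·3·3² = -88.5 m; v ends -25 m/s.
7–13 s: v starts -25 m/s; Δx = -25·6 + ½·-8·6² = -294 m; v ends -73 m/s.
13–16 s: v starts -73 m/s; Δx = -73·3 + ½·10·3² = -174 m; v ends -43 m/s.
x(16) = -1 + Σ Δx = -629.5 m.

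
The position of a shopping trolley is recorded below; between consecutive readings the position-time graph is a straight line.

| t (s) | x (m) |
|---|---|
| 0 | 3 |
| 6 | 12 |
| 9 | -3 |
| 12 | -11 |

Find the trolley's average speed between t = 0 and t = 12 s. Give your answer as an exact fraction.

Average speed = (total path length)/(elapsed time); on a piecewise-linear x-t graph the path length is Σ|Δx|.
0–6 s: |Δx| = |12 − 3| = 9 m
6–9 s: |Δx| = |-3 − 12| = 15 m
9–12 s: |Δx| = |-11 − -3| = 8 m
Total path = 32 m; average speed = 32/12 = 8/3 m/s.

8/3 m/s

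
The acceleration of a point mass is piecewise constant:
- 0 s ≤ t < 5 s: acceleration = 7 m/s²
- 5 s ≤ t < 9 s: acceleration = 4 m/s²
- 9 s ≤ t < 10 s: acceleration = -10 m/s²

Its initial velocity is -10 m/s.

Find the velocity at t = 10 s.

31 m/s

Δv equals the area under the a-t graph; then v = v₀ + Δv.
0–5 s: 7 × 5 = 35 m/s
5–9 s: 4 × 4 = 16 m/s
9–10 s: -10 × 1 = -10 m/s
Δv = 41 m/s, so v(10) = -10 + (41) = 31 m/s.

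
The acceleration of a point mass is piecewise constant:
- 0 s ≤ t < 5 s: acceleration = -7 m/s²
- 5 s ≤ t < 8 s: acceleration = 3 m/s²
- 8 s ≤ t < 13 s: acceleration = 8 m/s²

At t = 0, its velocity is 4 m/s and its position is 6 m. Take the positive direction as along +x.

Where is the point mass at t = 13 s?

On each constant-a segment, Δv = aΔt and Δx = v₀Δt + ½aΔt²; chain segment to segment.
0–5 s: v starts 4 m/s; Δx = 4·5 + ½·-7·5² = -67.5 m; v ends -31 m/s.
5–8 s: v starts -31 m/s; Δx = -31·3 + ½·3·3² = -79.5 m; v ends -22 m/s.
8–13 s: v starts -22 m/s; Δx = -22·5 + ½·8·5² = -10 m; v ends 18 m/s.
x(13) = 6 + Σ Δx = -151 m.

-151 m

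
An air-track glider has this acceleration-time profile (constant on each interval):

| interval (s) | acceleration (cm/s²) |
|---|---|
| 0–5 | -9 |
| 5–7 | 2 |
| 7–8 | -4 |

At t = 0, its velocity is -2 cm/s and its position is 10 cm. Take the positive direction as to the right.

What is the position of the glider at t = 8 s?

-247.5 cm

On each constant-a segment, Δv = aΔt and Δx = v₀Δt + ½aΔt²; chain segment to segment.
0–5 s: v starts -2 cm/s; Δx = -2·5 + ½·-9·5² = -122.5 cm; v ends -47 cm/s.
5–7 s: v starts -47 cm/s; Δx = -47·2 + ½·2·2² = -90 cm; v ends -43 cm/s.
7–8 s: v starts -43 cm/s; Δx = -43·1 + ½·-4·1² = -45 cm; v ends -47 cm/s.
x(8) = 10 + Σ Δx = -247.5 cm.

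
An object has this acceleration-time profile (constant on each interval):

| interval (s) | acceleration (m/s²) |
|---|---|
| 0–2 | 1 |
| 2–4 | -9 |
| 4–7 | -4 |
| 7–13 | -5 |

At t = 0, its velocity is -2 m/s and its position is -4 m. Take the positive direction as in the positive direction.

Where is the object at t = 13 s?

-366 m

On each constant-a segment, Δv = aΔt and Δx = v₀Δt + ½aΔt²; chain segment to segment.
0–2 s: v starts -2 m/s; Δx = -2·2 + ½·1·2² = -2 m; v ends 0 m/s.
2–4 s: v starts 0 m/s; Δx = 0·2 + ½·-9·2² = -18 m; v ends -18 m/s.
4–7 s: v starts -18 m/s; Δx = -18·3 + ½·-4·3² = -72 m; v ends -30 m/s.
7–13 s: v starts -30 m/s; Δx = -30·6 + ½·-5·6² = -270 m; v ends -60 m/s.
x(13) = -4 + Σ Δx = -366 m.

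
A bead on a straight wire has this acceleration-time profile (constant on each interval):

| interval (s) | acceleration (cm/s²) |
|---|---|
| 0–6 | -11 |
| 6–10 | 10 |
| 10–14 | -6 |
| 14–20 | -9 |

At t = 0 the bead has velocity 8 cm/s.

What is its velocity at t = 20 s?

Δv equals the area under the a-t graph; then v = v₀ + Δv.
0–6 s: -11 × 6 = -66 cm/s
6–10 s: 10 × 4 = 40 cm/s
10–14 s: -6 × 4 = -24 cm/s
14–20 s: -9 × 6 = -54 cm/s
Δv = -104 cm/s, so v(20) = 8 + (-104) = -96 cm/s.

-96 cm/s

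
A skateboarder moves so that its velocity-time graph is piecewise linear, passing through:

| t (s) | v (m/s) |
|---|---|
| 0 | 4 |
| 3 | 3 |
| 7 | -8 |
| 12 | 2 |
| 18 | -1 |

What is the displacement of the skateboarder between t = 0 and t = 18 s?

-11.5 m

Net displacement equals the area under the velocity-time graph (areas below the axis count negative).
0–3 s: ½(4 + 3)(3) = 10.5 m
3–7 s: ½(3 + -8)(4) = -10 m
7–12 s: ½(-8 + 2)(5) = -15 m
12–18 s: ½(2 + -1)(6) = 3 m
Net displacement = -11.5 m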